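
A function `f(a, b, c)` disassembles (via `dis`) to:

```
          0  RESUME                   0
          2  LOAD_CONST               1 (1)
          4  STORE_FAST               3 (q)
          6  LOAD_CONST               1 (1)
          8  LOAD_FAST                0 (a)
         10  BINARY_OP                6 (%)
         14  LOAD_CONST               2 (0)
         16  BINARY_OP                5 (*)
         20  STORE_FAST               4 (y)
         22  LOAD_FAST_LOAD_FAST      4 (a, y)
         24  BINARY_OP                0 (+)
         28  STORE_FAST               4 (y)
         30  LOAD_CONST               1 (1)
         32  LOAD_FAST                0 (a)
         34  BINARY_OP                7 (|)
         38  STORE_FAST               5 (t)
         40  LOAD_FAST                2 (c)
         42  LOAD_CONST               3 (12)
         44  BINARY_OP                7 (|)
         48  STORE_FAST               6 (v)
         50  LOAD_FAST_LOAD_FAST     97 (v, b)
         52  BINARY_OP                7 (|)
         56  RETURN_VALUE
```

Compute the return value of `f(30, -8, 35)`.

-1

LOAD_CONST → push 1. Stack: [1]
STORE_FAST q → q=1. Stack: []
LOAD_CONST → push 1. Stack: [1]
LOAD_FAST a → push 30. Stack: [1, 30]
BINARY_OP % → 1 % 30 = 1. Stack: [1]
LOAD_CONST → push 0. Stack: [1, 0]
BINARY_OP * → 1 * 0 = 0. Stack: [0]
STORE_FAST y → y=0. Stack: []
LOAD_FAST_LOAD_FAST a,y → push 30,0. Stack: [30, 0]
BINARY_OP + → 30 + 0 = 30. Stack: [30]
STORE_FAST y → y=30. Stack: []
LOAD_CONST → push 1. Stack: [1]
LOAD_FAST a → push 30. Stack: [1, 30]
BINARY_OP | → 1 | 30 = 31. Stack: [31]
STORE_FAST t → t=31. Stack: []
LOAD_FAST c → push 35. Stack: [35]
LOAD_CONST → push 12. Stack: [35, 12]
BINARY_OP | → 35 | 12 = 47. Stack: [47]
STORE_FAST v → v=47. Stack: []
LOAD_FAST_LOAD_FAST v,b → push 47,-8. Stack: [47, -8]
BINARY_OP | → 47 | -8 = -1. Stack: [-1]
RETURN_VALUE → return -1.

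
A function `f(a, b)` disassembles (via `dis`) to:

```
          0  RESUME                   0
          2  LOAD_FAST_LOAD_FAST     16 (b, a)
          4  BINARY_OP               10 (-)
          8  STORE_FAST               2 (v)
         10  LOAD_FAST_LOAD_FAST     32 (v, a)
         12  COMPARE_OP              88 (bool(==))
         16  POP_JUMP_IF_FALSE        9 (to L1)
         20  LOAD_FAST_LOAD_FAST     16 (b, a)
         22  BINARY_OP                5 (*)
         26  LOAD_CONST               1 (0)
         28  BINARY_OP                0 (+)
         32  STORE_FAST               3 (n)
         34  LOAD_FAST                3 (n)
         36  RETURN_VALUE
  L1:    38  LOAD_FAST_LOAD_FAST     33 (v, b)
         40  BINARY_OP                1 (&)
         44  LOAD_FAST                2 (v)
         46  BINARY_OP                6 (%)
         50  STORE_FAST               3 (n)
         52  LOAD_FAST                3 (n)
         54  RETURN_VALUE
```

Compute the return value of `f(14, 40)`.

LOAD_FAST_LOAD_FAST b,a → push 40,14. Stack: [40, 14]
BINARY_OP - → 40 - 14 = 26. Stack: [26]
STORE_FAST v → v=26. Stack: []
LOAD_FAST_LOAD_FAST v,a → push 26,14. Stack: [26, 14]
COMPARE_OP bool(==) → 26 vs 14 = False. Stack: [False]
POP_JUMP_IF_FALSE → pop False; jump. Stack: []
LOAD_FAST_LOAD_FAST v,b → push 26,40. Stack: [26, 40]
BINARY_OP & → 26 & 40 = 8. Stack: [8]
LOAD_FAST v → push 26. Stack: [8, 26]
BINARY_OP % → 8 % 26 = 8. Stack: [8]
STORE_FAST n → n=8. Stack: []
LOAD_FAST n → push 8. Stack: [8]
RETURN_VALUE → return 8.

8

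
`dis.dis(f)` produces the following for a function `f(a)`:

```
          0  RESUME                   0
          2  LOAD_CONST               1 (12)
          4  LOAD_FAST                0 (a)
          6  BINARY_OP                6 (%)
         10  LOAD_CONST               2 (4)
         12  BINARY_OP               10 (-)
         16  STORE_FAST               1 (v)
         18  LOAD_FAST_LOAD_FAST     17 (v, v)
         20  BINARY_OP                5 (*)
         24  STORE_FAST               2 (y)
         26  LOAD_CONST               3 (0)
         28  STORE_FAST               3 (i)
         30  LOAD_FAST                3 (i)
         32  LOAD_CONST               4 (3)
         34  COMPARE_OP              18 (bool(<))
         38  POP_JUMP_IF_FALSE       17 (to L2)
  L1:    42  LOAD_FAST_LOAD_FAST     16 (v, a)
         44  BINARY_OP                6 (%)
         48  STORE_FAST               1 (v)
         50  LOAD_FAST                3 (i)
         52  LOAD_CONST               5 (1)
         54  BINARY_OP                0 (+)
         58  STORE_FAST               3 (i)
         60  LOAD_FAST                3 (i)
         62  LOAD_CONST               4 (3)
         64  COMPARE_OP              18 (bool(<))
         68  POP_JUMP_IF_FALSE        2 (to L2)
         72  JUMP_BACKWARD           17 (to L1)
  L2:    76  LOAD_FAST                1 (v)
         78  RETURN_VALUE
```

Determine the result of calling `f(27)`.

8

LOAD_CONST → push 12. Stack: [12]
LOAD_FAST a → push 27. Stack: [12, 27]
BINARY_OP % → 12 % 27 = 12. Stack: [12]
LOAD_CONST → push 4. Stack: [12, 4]
BINARY_OP - → 12 - 4 = 8. Stack: [8]
STORE_FAST v → v=8. Stack: []
LOAD_FAST_LOAD_FAST v,v → push 8,8. Stack: [8, 8]
BINARY_OP * → 8 * 8 = 64. Stack: [64]
STORE_FAST y → y=64. Stack: []
LOAD_CONST → push 0. Stack: [0]
STORE_FAST i → i=0. Stack: []
LOAD_FAST i → push 0. Stack: [0]
LOAD_CONST → push 3. Stack: [0, 3]
COMPARE_OP bool(<) → 0 vs 3 = True. Stack: [True]
POP_JUMP_IF_FALSE → pop True; no jump. Stack: []
LOAD_FAST_LOAD_FAST v,a → push 8,27. Stack: [8, 27]
BINARY_OP % → 8 % 27 = 8. Stack: [8]
STORE_FAST v → v=8. Stack: []
LOAD_FAST i → push 0. Stack: [0]
LOAD_CONST → push 1. Stack: [0, 1]
BINARY_OP + → 0 + 1 = 1. Stack: [1]
STORE_FAST i → i=1. Stack: []
LOAD_FAST i → push 1. Stack: [1]
LOAD_CONST → push 3. Stack: [1, 3]
COMPARE_OP bool(<) → 1 vs 3 = True. Stack: [True]
POP_JUMP_IF_FALSE → pop True; no jump. Stack: []
LOAD_FAST_LOAD_FAST v,a → push 8,27. Stack: [8, 27]
BINARY_OP % → 8 % 27 = 8. Stack: [8]
STORE_FAST v → v=8. Stack: []
LOAD_FAST i → push 1. Stack: [1]
LOAD_CONST → push 1. Stack: [1, 1]
BINARY_OP + → 1 + 1 = 2. Stack: [2]
STORE_FAST i → i=2. Stack: []
LOAD_FAST i → push 2. Stack: [2]
LOAD_CONST → push 3. Stack: [2, 3]
COMPARE_OP bool(<) → 2 vs 3 = True. Stack: [True]
POP_JUMP_IF_FALSE → pop True; no jump. Stack: []
LOAD_FAST_LOAD_FAST v,a → push 8,27. Stack: [8, 27]
BINARY_OP % → 8 % 27 = 8. Stack: [8]
STORE_FAST v → v=8. Stack: []
LOAD_FAST i → push 2. Stack: [2]
LOAD_CONST → push 1. Stack: [2, 1]
BINARY_OP + → 2 + 1 = 3. Stack: [3]
STORE_FAST i → i=3. Stack: []
LOAD_FAST i → push 3. Stack: [3]
LOAD_CONST → push 3. Stack: [3, 3]
COMPARE_OP bool(<) → 3 vs 3 = False. Stack: [False]
POP_JUMP_IF_FALSE → pop False; jump. Stack: []
LOAD_FAST v → push 8. Stack: [8]
RETURN_VALUE → return 8.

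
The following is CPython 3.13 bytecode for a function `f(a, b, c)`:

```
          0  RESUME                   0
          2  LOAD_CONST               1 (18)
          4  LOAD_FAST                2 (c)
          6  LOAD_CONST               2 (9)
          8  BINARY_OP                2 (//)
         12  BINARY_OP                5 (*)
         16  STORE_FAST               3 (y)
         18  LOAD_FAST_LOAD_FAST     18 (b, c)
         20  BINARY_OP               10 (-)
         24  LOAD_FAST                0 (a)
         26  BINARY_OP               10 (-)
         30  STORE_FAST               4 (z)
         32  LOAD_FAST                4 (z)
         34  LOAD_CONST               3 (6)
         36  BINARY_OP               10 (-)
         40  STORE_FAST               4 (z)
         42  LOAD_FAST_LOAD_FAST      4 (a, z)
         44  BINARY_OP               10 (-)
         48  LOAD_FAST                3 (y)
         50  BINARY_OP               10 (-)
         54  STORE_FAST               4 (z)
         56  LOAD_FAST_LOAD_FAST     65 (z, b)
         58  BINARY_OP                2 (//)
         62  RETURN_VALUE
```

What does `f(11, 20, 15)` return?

0

LOAD_CONST → push 18. Stack: [18]
LOAD_FAST c → push 15. Stack: [18, 15]
LOAD_CONST → push 9. Stack: [18, 15, 9]
BINARY_OP // → 15 // 9 = 1. Stack: [18, 1]
BINARY_OP * → 18 * 1 = 18. Stack: [18]
STORE_FAST y → y=18. Stack: []
LOAD_FAST_LOAD_FAST b,c → push 20,15. Stack: [20, 15]
BINARY_OP - → 20 - 15 = 5. Stack: [5]
LOAD_FAST a → push 11. Stack: [5, 11]
BINARY_OP - → 5 - 11 = -6. Stack: [-6]
STORE_FAST z → z=-6. Stack: []
LOAD_FAST z → push -6. Stack: [-6]
LOAD_CONST → push 6. Stack: [-6, 6]
BINARY_OP - → -6 - 6 = -12. Stack: [-12]
STORE_FAST z → z=-12. Stack: []
LOAD_FAST_LOAD_FAST a,z → push 11,-12. Stack: [11, -12]
BINARY_OP - → 11 - -12 = 23. Stack: [23]
LOAD_FAST y → push 18. Stack: [23, 18]
BINARY_OP - → 23 - 18 = 5. Stack: [5]
STORE_FAST z → z=5. Stack: []
LOAD_FAST_LOAD_FAST z,b → push 5,20. Stack: [5, 20]
BINARY_OP // → 5 // 20 = 0. Stack: [0]
RETURN_VALUE → return 0.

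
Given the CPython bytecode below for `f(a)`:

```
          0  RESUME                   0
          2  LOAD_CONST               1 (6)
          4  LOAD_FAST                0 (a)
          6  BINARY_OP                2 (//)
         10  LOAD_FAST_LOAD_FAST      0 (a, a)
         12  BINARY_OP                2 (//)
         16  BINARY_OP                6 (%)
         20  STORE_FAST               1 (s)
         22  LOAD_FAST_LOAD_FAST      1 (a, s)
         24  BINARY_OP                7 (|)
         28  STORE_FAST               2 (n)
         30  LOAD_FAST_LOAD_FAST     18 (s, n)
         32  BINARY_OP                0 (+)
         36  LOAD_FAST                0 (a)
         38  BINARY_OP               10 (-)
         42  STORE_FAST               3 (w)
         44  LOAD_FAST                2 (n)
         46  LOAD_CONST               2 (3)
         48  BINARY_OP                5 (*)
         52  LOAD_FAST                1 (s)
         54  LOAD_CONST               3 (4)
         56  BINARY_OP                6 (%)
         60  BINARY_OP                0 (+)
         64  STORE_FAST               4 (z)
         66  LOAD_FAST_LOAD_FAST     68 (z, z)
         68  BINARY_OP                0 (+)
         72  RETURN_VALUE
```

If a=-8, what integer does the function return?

-48

LOAD_CONST → push 6. Stack: [6]
LOAD_FAST a → push -8. Stack: [6, -8]
BINARY_OP // → 6 // -8 = -1. Stack: [-1]
LOAD_FAST_LOAD_FAST a,a → push -8,-8. Stack: [-1, -8, -8]
BINARY_OP // → -8 // -8 = 1. Stack: [-1, 1]
BINARY_OP % → -1 % 1 = 0. Stack: [0]
STORE_FAST s → s=0. Stack: []
LOAD_FAST_LOAD_FAST a,s → push -8,0. Stack: [-8, 0]
BINARY_OP | → -8 | 0 = -8. Stack: [-8]
STORE_FAST n → n=-8. Stack: []
LOAD_FAST_LOAD_FAST s,n → push 0,-8. Stack: [0, -8]
BINARY_OP + → 0 + -8 = -8. Stack: [-8]
LOAD_FAST a → push -8. Stack: [-8, -8]
BINARY_OP - → -8 - -8 = 0. Stack: [0]
STORE_FAST w → w=0. Stack: []
LOAD_FAST n → push -8. Stack: [-8]
LOAD_CONST → push 3. Stack: [-8, 3]
BINARY_OP * → -8 * 3 = -24. Stack: [-24]
LOAD_FAST s → push 0. Stack: [-24, 0]
LOAD_CONST → push 4. Stack: [-24, 0, 4]
BINARY_OP % → 0 % 4 = 0. Stack: [-24, 0]
BINARY_OP + → -24 + 0 = -24. Stack: [-24]
STORE_FAST z → z=-24. Stack: []
LOAD_FAST_LOAD_FAST z,z → push -24,-24. Stack: [-24, -24]
BINARY_OP + → -24 + -24 = -48. Stack: [-48]
RETURN_VALUE → return -48.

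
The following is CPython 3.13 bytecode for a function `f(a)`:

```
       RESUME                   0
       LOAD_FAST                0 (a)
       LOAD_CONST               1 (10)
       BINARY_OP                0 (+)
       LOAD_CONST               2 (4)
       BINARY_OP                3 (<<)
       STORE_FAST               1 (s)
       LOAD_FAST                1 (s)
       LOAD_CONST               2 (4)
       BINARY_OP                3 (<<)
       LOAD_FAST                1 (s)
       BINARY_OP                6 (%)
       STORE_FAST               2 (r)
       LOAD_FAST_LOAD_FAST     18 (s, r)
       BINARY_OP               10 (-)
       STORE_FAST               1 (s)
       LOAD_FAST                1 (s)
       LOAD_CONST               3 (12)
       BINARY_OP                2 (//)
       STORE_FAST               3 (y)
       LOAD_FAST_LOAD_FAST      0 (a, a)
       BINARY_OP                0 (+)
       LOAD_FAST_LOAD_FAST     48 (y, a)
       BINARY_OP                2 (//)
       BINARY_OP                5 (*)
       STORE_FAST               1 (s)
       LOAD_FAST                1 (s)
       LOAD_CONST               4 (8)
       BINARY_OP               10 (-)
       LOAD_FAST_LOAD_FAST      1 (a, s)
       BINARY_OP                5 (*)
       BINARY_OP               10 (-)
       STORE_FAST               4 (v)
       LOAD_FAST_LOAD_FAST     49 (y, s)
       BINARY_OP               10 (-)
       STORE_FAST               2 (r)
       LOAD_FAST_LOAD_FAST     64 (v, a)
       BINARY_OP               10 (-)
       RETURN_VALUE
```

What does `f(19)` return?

-1395

LOAD_FAST a → push 19. Stack: [19]
LOAD_CONST → push 10. Stack: [19, 10]
BINARY_OP + → 19 + 10 = 29. Stack: [29]
LOAD_CONST → push 4. Stack: [29, 4]
BINARY_OP << → 29 << 4 = 464. Stack: [464]
STORE_FAST s → s=464. Stack: []
LOAD_FAST s → push 464. Stack: [464]
LOAD_CONST → push 4. Stack: [464, 4]
BINARY_OP << → 464 << 4 = 7424. Stack: [7424]
LOAD_FAST s → push 464. Stack: [7424, 464]
BINARY_OP % → 7424 % 464 = 0. Stack: [0]
STORE_FAST r → r=0. Stack: []
LOAD_FAST_LOAD_FAST s,r → push 464,0. Stack: [464, 0]
BINARY_OP - → 464 - 0 = 464. Stack: [464]
STORE_FAST s → s=464. Stack: []
LOAD_FAST s → push 464. Stack: [464]
LOAD_CONST → push 12. Stack: [464, 12]
BINARY_OP // → 464 // 12 = 38. Stack: [38]
STORE_FAST y → y=38. Stack: []
LOAD_FAST_LOAD_FAST a,a → push 19,19. Stack: [19, 19]
BINARY_OP + → 19 + 19 = 38. Stack: [38]
LOAD_FAST_LOAD_FAST y,a → push 38,19. Stack: [38, 38, 19]
BINARY_OP // → 38 // 19 = 2. Stack: [38, 2]
BINARY_OP * → 38 * 2 = 76. Stack: [76]
STORE_FAST s → s=76. Stack: []
LOAD_FAST s → push 76. Stack: [76]
LOAD_CONST → push 8. Stack: [76, 8]
BINARY_OP - → 76 - 8 = 68. Stack: [68]
LOAD_FAST_LOAD_FAST a,s → push 19,76. Stack: [68, 19, 76]
BINARY_OP * → 19 * 76 = 1444. Stack: [68, 1444]
BINARY_OP - → 68 - 1444 = -1376. Stack: [-1376]
STORE_FAST v → v=-1376. Stack: []
LOAD_FAST_LOAD_FAST y,s → push 38,76. Stack: [38, 76]
BINARY_OP - → 38 - 76 = -38. Stack: [-38]
STORE_FAST r → r=-38. Stack: []
LOAD_FAST_LOAD_FAST v,a → push -1376,19. Stack: [-1376, 19]
BINARY_OP - → -1376 - 19 = -1395. Stack: [-1395]
RETURN_VALUE → return -1395.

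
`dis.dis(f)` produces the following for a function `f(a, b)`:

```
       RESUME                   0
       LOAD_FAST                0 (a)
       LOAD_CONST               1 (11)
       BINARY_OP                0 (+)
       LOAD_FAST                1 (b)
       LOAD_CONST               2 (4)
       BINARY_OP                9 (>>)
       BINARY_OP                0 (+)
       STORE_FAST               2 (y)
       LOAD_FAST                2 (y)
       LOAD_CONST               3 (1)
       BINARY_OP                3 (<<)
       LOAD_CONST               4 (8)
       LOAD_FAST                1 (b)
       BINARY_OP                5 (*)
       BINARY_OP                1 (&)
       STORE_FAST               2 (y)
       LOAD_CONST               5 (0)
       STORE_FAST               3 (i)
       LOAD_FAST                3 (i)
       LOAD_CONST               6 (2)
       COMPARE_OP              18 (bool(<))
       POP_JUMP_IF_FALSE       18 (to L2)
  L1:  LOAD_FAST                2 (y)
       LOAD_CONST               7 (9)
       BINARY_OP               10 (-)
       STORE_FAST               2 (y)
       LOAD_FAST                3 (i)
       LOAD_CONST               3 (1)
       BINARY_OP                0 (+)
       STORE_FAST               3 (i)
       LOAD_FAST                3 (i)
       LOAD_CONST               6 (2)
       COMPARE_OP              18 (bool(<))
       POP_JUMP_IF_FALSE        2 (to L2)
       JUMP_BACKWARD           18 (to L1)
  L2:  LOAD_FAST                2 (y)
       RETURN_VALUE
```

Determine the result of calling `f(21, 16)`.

-18

LOAD_FAST a → push 21. Stack: [21]
LOAD_CONST → push 11. Stack: [21, 11]
BINARY_OP + → 21 + 11 = 32. Stack: [32]
LOAD_FAST b → push 16. Stack: [32, 16]
LOAD_CONST → push 4. Stack: [32, 16, 4]
BINARY_OP >> → 16 >> 4 = 1. Stack: [32, 1]
BINARY_OP + → 32 + 1 = 33. Stack: [33]
STORE_FAST y → y=33. Stack: []
LOAD_FAST y → push 33. Stack: [33]
LOAD_CONST → push 1. Stack: [33, 1]
BINARY_OP << → 33 << 1 = 66. Stack: [66]
LOAD_CONST → push 8. Stack: [66, 8]
LOAD_FAST b → push 16. Stack: [66, 8, 16]
BINARY_OP * → 8 * 16 = 128. Stack: [66, 128]
BINARY_OP & → 66 & 128 = 0. Stack: [0]
STORE_FAST y → y=0. Stack: []
LOAD_CONST → push 0. Stack: [0]
STORE_FAST i → i=0. Stack: []
LOAD_FAST i → push 0. Stack: [0]
LOAD_CONST → push 2. Stack: [0, 2]
COMPARE_OP bool(<) → 0 vs 2 = True. Stack: [True]
POP_JUMP_IF_FALSE → pop True; no jump. Stack: []
LOAD_FAST y → push 0. Stack: [0]
LOAD_CONST → push 9. Stack: [0, 9]
BINARY_OP - → 0 - 9 = -9. Stack: [-9]
STORE_FAST y → y=-9. Stack: []
LOAD_FAST i → push 0. Stack: [0]
LOAD_CONST → push 1. Stack: [0, 1]
BINARY_OP + → 0 + 1 = 1. Stack: [1]
STORE_FAST i → i=1. Stack: []
LOAD_FAST i → push 1. Stack: [1]
LOAD_CONST → push 2. Stack: [1, 2]
COMPARE_OP bool(<) → 1 vs 2 = True. Stack: [True]
POP_JUMP_IF_FALSE → pop True; no jump. Stack: []
LOAD_FAST y → push -9. Stack: [-9]
LOAD_CONST → push 9. Stack: [-9, 9]
BINARY_OP - → -9 - 9 = -18. Stack: [-18]
STORE_FAST y → y=-18. Stack: []
LOAD_FAST i → push 1. Stack: [1]
LOAD_CONST → push 1. Stack: [1, 1]
BINARY_OP + → 1 + 1 = 2. Stack: [2]
STORE_FAST i → i=2. Stack: []
LOAD_FAST i → push 2. Stack: [2]
LOAD_CONST → push 2. Stack: [2, 2]
COMPARE_OP bool(<) → 2 vs 2 = False. Stack: [False]
POP_JUMP_IF_FALSE → pop False; jump. Stack: []
LOAD_FAST y → push -18. Stack: [-18]
RETURN_VALUE → return -18.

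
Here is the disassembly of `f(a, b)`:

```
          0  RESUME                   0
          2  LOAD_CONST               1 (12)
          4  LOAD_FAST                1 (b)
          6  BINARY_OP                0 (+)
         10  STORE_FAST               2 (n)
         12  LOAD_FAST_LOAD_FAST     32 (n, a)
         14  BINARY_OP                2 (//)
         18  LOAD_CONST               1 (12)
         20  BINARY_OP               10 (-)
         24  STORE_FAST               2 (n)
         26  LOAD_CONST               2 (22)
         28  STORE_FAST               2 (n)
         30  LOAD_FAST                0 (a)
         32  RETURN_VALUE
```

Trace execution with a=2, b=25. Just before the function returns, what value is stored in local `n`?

22

LOAD_CONST → push 12. Stack: [12]
LOAD_FAST b → push 25. Stack: [12, 25]
BINARY_OP + → 12 + 25 = 37. Stack: [37]
STORE_FAST n → n=37. Stack: []
LOAD_FAST_LOAD_FAST n,a → push 37,2. Stack: [37, 2]
BINARY_OP // → 37 // 2 = 18. Stack: [18]
LOAD_CONST → push 12. Stack: [18, 12]
BINARY_OP - → 18 - 12 = 6. Stack: [6]
STORE_FAST n → n=6. Stack: []
LOAD_CONST → push 22. Stack: [22]
STORE_FAST n → n=22. Stack: []
LOAD_FAST a → push 2. Stack: [2]
RETURN_VALUE → return 2.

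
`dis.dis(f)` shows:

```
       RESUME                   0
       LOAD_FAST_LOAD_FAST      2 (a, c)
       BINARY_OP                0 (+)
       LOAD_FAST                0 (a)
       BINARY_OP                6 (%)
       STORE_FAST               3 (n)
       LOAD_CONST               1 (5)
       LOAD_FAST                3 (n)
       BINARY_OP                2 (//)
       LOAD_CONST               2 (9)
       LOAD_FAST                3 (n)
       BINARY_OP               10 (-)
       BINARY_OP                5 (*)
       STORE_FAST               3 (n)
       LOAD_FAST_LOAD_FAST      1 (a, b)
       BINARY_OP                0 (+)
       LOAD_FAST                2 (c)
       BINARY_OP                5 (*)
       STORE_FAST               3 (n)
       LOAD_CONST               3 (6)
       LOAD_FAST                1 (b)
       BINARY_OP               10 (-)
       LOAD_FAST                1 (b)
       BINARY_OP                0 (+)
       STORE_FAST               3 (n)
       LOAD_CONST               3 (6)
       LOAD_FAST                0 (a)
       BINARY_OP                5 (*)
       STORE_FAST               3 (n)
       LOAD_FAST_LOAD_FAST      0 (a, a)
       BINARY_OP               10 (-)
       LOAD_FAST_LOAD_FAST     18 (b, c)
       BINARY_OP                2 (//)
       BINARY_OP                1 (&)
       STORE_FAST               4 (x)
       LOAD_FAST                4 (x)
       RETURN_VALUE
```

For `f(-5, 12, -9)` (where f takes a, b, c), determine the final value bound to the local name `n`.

-30

LOAD_FAST_LOAD_FAST a,c → push -5,-9. Stack: [-5, -9]
BINARY_OP + → -5 + -9 = -14. Stack: [-14]
LOAD_FAST a → push -5. Stack: [-14, -5]
BINARY_OP % → -14 % -5 = -4. Stack: [-4]
STORE_FAST n → n=-4. Stack: []
LOAD_CONST → push 5. Stack: [5]
LOAD_FAST n → push -4. Stack: [5, -4]
BINARY_OP // → 5 // -4 = -2. Stack: [-2]
LOAD_CONST → push 9. Stack: [-2, 9]
LOAD_FAST n → push -4. Stack: [-2, 9, -4]
BINARY_OP - → 9 - -4 = 13. Stack: [-2, 13]
BINARY_OP * → -2 * 13 = -26. Stack: [-26]
STORE_FAST n → n=-26. Stack: []
LOAD_FAST_LOAD_FAST a,b → push -5,12. Stack: [-5, 12]
BINARY_OP + → -5 + 12 = 7. Stack: [7]
LOAD_FAST c → push -9. Stack: [7, -9]
BINARY_OP * → 7 * -9 = -63. Stack: [-63]
STORE_FAST n → n=-63. Stack: []
LOAD_CONST → push 6. Stack: [6]
LOAD_FAST b → push 12. Stack: [6, 12]
BINARY_OP - → 6 - 12 = -6. Stack: [-6]
LOAD_FAST b → push 12. Stack: [-6, 12]
BINARY_OP + → -6 + 12 = 6. Stack: [6]
STORE_FAST n → n=6. Stack: []
LOAD_CONST → push 6. Stack: [6]
LOAD_FAST a → push -5. Stack: [6, -5]
BINARY_OP * → 6 * -5 = -30. Stack: [-30]
STORE_FAST n → n=-30. Stack: []
LOAD_FAST_LOAD_FAST a,a → push -5,-5. Stack: [-5, -5]
BINARY_OP - → -5 - -5 = 0. Stack: [0]
LOAD_FAST_LOAD_FAST b,c → push 12,-9. Stack: [0, 12, -9]
BINARY_OP // → 12 // -9 = -2. Stack: [0, -2]
BINARY_OP & → 0 & -2 = 0. Stack: [0]
STORE_FAST x → x=0. Stack: []
LOAD_FAST x → push 0. Stack: [0]
RETURN_VALUE → return 0.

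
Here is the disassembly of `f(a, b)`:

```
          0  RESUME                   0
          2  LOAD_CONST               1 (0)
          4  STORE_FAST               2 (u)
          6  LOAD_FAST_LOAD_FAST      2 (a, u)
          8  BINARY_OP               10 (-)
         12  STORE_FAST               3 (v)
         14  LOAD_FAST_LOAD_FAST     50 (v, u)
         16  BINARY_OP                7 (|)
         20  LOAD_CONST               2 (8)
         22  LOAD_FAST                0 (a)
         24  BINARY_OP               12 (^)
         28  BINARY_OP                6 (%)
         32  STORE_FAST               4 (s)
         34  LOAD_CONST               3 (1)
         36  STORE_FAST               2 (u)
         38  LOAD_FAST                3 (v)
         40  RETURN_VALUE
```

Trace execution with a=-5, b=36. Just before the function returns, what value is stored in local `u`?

1

LOAD_CONST → push 0. Stack: [0]
STORE_FAST u → u=0. Stack: []
LOAD_FAST_LOAD_FAST a,u → push -5,0. Stack: [-5, 0]
BINARY_OP - → -5 - 0 = -5. Stack: [-5]
STORE_FAST v → v=-5. Stack: []
LOAD_FAST_LOAD_FAST v,u → push -5,0. Stack: [-5, 0]
BINARY_OP | → -5 | 0 = -5. Stack: [-5]
LOAD_CONST → push 8. Stack: [-5, 8]
LOAD_FAST a → push -5. Stack: [-5, 8, -5]
BINARY_OP ^ → 8 ^ -5 = -13. Stack: [-5, -13]
BINARY_OP % → -5 % -13 = -5. Stack: [-5]
STORE_FAST s → s=-5. Stack: []
LOAD_CONST → push 1. Stack: [1]
STORE_FAST u → u=1. Stack: []
LOAD_FAST v → push -5. Stack: [-5]
RETURN_VALUE → return -5.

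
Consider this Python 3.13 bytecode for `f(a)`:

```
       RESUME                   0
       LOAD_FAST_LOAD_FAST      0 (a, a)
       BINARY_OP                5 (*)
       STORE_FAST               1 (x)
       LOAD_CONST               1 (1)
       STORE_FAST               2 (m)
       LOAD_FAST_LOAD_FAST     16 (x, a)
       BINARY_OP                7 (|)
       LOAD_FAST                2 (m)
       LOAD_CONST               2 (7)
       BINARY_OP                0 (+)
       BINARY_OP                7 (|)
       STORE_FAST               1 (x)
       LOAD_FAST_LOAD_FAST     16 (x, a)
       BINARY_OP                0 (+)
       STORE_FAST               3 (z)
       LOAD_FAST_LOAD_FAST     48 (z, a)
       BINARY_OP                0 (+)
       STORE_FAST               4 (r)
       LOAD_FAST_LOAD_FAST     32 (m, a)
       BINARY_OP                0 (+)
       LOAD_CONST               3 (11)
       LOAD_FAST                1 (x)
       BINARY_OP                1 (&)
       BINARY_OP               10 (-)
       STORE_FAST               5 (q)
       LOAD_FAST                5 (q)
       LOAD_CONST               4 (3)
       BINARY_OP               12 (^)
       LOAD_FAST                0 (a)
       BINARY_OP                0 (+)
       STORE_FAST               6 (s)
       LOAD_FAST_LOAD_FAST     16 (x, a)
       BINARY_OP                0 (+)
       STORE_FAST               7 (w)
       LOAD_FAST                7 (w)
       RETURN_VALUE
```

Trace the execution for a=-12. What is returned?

LOAD_FAST_LOAD_FAST a,a → push -12,-12. Stack: [-12, -12]
BINARY_OP * → -12 * -12 = 144. Stack: [144]
STORE_FAST x → x=144. Stack: []
LOAD_CONST → push 1. Stack: [1]
STORE_FAST m → m=1. Stack: []
LOAD_FAST_LOAD_FAST x,a → push 144,-12. Stack: [144, -12]
BINARY_OP | → 144 | -12 = -12. Stack: [-12]
LOAD_FAST m → push 1. Stack: [-12, 1]
LOAD_CONST → push 7. Stack: [-12, 1, 7]
BINARY_OP + → 1 + 7 = 8. Stack: [-12, 8]
BINARY_OP | → -12 | 8 = -4. Stack: [-4]
STORE_FAST x → x=-4. Stack: []
LOAD_FAST_LOAD_FAST x,a → push -4,-12. Stack: [-4, -12]
BINARY_OP + → -4 + -12 = -16. Stack: [-16]
STORE_FAST z → z=-16. Stack: []
LOAD_FAST_LOAD_FAST z,a → push -16,-12. Stack: [-16, -12]
BINARY_OP + → -16 + -12 = -28. Stack: [-28]
STORE_FAST r → r=-28. Stack: []
LOAD_FAST_LOAD_FAST m,a → push 1,-12. Stack: [1, -12]
BINARY_OP + → 1 + -12 = -11. Stack: [-11]
LOAD_CONST → push 11. Stack: [-11, 11]
LOAD_FAST x → push -4. Stack: [-11, 11, -4]
BINARY_OP & → 11 & -4 = 8. Stack: [-11, 8]
BINARY_OP - → -11 - 8 = -19. Stack: [-19]
STORE_FAST q → q=-19. Stack: []
LOAD_FAST q → push -19. Stack: [-19]
LOAD_CONST → push 3. Stack: [-19, 3]
BINARY_OP ^ → -19 ^ 3 = -18. Stack: [-18]
LOAD_FAST a → push -12. Stack: [-18, -12]
BINARY_OP + → -18 + -12 = -30. Stack: [-30]
STORE_FAST s → s=-30. Stack: []
LOAD_FAST_LOAD_FAST x,a → push -4,-12. Stack: [-4, -12]
BINARY_OP + → -4 + -12 = -16. Stack: [-16]
STORE_FAST w → w=-16. Stack: []
LOAD_FAST w → push -16. Stack: [-16]
RETURN_VALUE → return -16.

-16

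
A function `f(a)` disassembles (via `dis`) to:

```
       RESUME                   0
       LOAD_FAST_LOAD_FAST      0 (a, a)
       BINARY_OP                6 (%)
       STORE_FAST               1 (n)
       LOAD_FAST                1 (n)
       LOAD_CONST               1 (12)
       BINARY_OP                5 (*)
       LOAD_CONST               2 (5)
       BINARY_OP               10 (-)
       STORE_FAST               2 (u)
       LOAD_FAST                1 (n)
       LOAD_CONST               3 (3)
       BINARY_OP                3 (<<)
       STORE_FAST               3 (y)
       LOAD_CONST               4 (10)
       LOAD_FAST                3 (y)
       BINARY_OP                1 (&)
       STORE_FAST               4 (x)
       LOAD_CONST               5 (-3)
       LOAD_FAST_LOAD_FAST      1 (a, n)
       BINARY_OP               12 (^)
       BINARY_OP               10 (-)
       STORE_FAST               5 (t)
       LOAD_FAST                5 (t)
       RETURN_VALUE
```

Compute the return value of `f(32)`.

-35

LOAD_FAST_LOAD_FAST a,a → push 32,32. Stack: [32, 32]
BINARY_OP % → 32 % 32 = 0. Stack: [0]
STORE_FAST n → n=0. Stack: []
LOAD_FAST n → push 0. Stack: [0]
LOAD_CONST → push 12. Stack: [0, 12]
BINARY_OP * → 0 * 12 = 0. Stack: [0]
LOAD_CONST → push 5. Stack: [0, 5]
BINARY_OP - → 0 - 5 = -5. Stack: [-5]
STORE_FAST u → u=-5. Stack: []
LOAD_FAST n → push 0. Stack: [0]
LOAD_CONST → push 3. Stack: [0, 3]
BINARY_OP << → 0 << 3 = 0. Stack: [0]
STORE_FAST y → y=0. Stack: []
LOAD_CONST → push 10. Stack: [10]
LOAD_FAST y → push 0. Stack: [10, 0]
BINARY_OP & → 10 & 0 = 0. Stack: [0]
STORE_FAST x → x=0. Stack: []
LOAD_CONST → push -3. Stack: [-3]
LOAD_FAST_LOAD_FAST a,n → push 32,0. Stack: [-3, 32, 0]
BINARY_OP ^ → 32 ^ 0 = 32. Stack: [-3, 32]
BINARY_OP - → -3 - 32 = -35. Stack: [-35]
STORE_FAST t → t=-35. Stack: []
LOAD_FAST t → push -35. Stack: [-35]
RETURN_VALUE → return -35.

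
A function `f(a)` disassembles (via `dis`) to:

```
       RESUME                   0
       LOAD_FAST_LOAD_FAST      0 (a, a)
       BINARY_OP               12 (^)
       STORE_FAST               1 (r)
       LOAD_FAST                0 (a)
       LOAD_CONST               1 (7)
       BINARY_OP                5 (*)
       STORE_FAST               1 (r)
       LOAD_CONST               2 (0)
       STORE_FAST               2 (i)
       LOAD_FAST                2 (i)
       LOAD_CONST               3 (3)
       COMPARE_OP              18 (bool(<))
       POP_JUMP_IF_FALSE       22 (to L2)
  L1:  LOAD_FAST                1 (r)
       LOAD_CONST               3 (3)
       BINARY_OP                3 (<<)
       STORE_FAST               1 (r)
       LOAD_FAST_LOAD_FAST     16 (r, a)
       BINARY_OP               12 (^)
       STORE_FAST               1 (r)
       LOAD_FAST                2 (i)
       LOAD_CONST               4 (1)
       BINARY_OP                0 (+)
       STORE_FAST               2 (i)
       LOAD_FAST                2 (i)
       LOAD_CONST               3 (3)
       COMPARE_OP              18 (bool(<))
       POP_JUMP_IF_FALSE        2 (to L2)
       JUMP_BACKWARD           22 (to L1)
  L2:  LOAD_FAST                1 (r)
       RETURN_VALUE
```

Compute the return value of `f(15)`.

53687

LOAD_FAST_LOAD_FAST a,a → push 15,15. Stack: [15, 15]
BINARY_OP ^ → 15 ^ 15 = 0. Stack: [0]
STORE_FAST r → r=0. Stack: []
LOAD_FAST a → push 15. Stack: [15]
LOAD_CONST → push 7. Stack: [15, 7]
BINARY_OP * → 15 * 7 = 105. Stack: [105]
STORE_FAST r → r=105. Stack: []
LOAD_CONST → push 0. Stack: [0]
STORE_FAST i → i=0. Stack: []
LOAD_FAST i → push 0. Stack: [0]
LOAD_CONST → push 3. Stack: [0, 3]
COMPARE_OP bool(<) → 0 vs 3 = True. Stack: [True]
POP_JUMP_IF_FALSE → pop True; no jump. Stack: []
LOAD_FAST r → push 105. Stack: [105]
LOAD_CONST → push 3. Stack: [105, 3]
BINARY_OP << → 105 << 3 = 840. Stack: [840]
STORE_FAST r → r=840. Stack: []
LOAD_FAST_LOAD_FAST r,a → push 840,15. Stack: [840, 15]
BINARY_OP ^ → 840 ^ 15 = 839. Stack: [839]
STORE_FAST r → r=839. Stack: []
LOAD_FAST i → push 0. Stack: [0]
LOAD_CONST → push 1. Stack: [0, 1]
BINARY_OP + → 0 + 1 = 1. Stack: [1]
STORE_FAST i → i=1. Stack: []
LOAD_FAST i → push 1. Stack: [1]
LOAD_CONST → push 3. Stack: [1, 3]
COMPARE_OP bool(<) → 1 vs 3 = True. Stack: [True]
POP_JUMP_IF_FALSE → pop True; no jump. Stack: []
LOAD_FAST r → push 839. Stack: [839]
LOAD_CONST → push 3. Stack: [839, 3]
BINARY_OP << → 839 << 3 = 6712. Stack: [6712]
STORE_FAST r → r=6712. Stack: []
LOAD_FAST_LOAD_FAST r,a → push 6712,15. Stack: [6712, 15]
BINARY_OP ^ → 6712 ^ 15 = 6711. Stack: [6711]
STORE_FAST r → r=6711. Stack: []
LOAD_FAST i → push 1. Stack: [1]
LOAD_CONST → push 1. Stack: [1, 1]
BINARY_OP + → 1 + 1 = 2. Stack: [2]
STORE_FAST i → i=2. Stack: []
LOAD_FAST i → push 2. Stack: [2]
LOAD_CONST → push 3. Stack: [2, 3]
COMPARE_OP bool(<) → 2 vs 3 = True. Stack: [True]
POP_JUMP_IF_FALSE → pop True; no jump. Stack: []
LOAD_FAST r → push 6711. Stack: [6711]
LOAD_CONST → push 3. Stack: [6711, 3]
BINARY_OP << → 6711 << 3 = 53688. Stack: [53688]
STORE_FAST r → r=53688. Stack: []
LOAD_FAST_LOAD_FAST r,a → push 53688,15. Stack: [53688, 15]
BINARY_OP ^ → 53688 ^ 15 = 53687. Stack: [53687]
STORE_FAST r → r=53687. Stack: []
LOAD_FAST i → push 2. Stack: [2]
LOAD_CONST → push 1. Stack: [2, 1]
BINARY_OP + → 2 + 1 = 3. Stack: [3]
STORE_FAST i → i=3. Stack: []
LOAD_FAST i → push 3. Stack: [3]
LOAD_CONST → push 3. Stack: [3, 3]
COMPARE_OP bool(<) → 3 vs 3 = False. Stack: [False]
POP_JUMP_IF_FALSE → pop False; jump. Stack: []
LOAD_FAST r → push 53687. Stack: [53687]
RETURN_VALUE → return 53687.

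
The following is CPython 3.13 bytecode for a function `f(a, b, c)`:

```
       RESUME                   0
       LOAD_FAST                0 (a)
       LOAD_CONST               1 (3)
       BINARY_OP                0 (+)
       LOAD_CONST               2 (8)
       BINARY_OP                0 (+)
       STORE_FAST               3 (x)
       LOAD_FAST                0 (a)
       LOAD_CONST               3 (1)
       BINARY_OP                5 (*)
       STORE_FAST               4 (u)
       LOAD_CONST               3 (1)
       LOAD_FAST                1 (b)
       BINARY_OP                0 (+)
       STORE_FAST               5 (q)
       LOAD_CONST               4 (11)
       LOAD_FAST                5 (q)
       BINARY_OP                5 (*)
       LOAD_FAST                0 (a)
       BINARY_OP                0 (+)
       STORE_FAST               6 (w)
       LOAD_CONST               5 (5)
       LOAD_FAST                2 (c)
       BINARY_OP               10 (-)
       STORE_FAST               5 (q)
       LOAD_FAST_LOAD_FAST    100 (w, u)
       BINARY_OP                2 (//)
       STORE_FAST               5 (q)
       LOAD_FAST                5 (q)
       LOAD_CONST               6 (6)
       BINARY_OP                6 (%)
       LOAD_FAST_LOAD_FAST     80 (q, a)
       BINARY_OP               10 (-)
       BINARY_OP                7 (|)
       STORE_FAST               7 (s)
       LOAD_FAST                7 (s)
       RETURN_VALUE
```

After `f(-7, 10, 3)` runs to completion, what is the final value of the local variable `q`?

LOAD_FAST a → push -7. Stack: [-7]
LOAD_CONST → push 3. Stack: [-7, 3]
BINARY_OP + → -7 + 3 = -4. Stack: [-4]
LOAD_CONST → push 8. Stack: [-4, 8]
BINARY_OP + → -4 + 8 = 4. Stack: [4]
STORE_FAST x → x=4. Stack: []
LOAD_FAST a → push -7. Stack: [-7]
LOAD_CONST → push 1. Stack: [-7, 1]
BINARY_OP * → -7 * 1 = -7. Stack: [-7]
STORE_FAST u → u=-7. Stack: []
LOAD_CONST → push 1. Stack: [1]
LOAD_FAST b → push 10. Stack: [1, 10]
BINARY_OP + → 1 + 10 = 11. Stack: [11]
STORE_FAST q → q=11. Stack: []
LOAD_CONST → push 11. Stack: [11]
LOAD_FAST q → push 11. Stack: [11, 11]
BINARY_OP * → 11 * 11 = 121. Stack: [121]
LOAD_FAST a → push -7. Stack: [121, -7]
BINARY_OP + → 121 + -7 = 114. Stack: [114]
STORE_FAST w → w=114. Stack: []
LOAD_CONST → push 5. Stack: [5]
LOAD_FAST c → push 3. Stack: [5, 3]
BINARY_OP - → 5 - 3 = 2. Stack: [2]
STORE_FAST q → q=2. Stack: []
LOAD_FAST_LOAD_FAST w,u → push 114,-7. Stack: [114, -7]
BINARY_OP // → 114 // -7 = -17. Stack: [-17]
STORE_FAST q → q=-17. Stack: []
LOAD_FAST q → push -17. Stack: [-17]
LOAD_CONST → push 6. Stack: [-17, 6]
BINARY_OP % → -17 % 6 = 1. Stack: [1]
LOAD_FAST_LOAD_FAST q,a → push -17,-7. Stack: [1, -17, -7]
BINARY_OP - → -17 - -7 = -10. Stack: [1, -10]
BINARY_OP | → 1 | -10 = -9. Stack: [-9]
STORE_FAST s → s=-9. Stack: []
LOAD_FAST s → push -9. Stack: [-9]
RETURN_VALUE → return -9.

-17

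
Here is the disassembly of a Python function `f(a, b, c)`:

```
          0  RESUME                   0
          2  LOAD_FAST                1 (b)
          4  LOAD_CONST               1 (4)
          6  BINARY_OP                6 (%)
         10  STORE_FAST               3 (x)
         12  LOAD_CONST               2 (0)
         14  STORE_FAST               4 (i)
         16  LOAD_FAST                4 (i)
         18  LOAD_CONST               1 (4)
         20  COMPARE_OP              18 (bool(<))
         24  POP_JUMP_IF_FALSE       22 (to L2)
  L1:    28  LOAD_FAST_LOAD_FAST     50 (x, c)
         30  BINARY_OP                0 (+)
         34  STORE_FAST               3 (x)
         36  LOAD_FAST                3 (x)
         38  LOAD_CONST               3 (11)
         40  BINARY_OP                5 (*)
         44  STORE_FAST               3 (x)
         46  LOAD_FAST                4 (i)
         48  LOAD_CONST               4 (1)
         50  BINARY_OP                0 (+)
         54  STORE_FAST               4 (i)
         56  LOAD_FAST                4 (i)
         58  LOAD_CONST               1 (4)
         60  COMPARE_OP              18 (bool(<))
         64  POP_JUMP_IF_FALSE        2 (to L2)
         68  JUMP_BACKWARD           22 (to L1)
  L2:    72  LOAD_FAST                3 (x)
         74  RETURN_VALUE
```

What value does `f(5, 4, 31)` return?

499224

LOAD_FAST b → push 4
LOAD_CONST → push 4
BINARY_OP % → 4 % 4 = 0
STORE_FAST x → x=0
LOAD_CONST → push 0
STORE_FAST i → i=0
LOAD_FAST i → push 0
LOAD_CONST → push 4
COMPARE_OP bool(<) → 0 vs 4 = True
POP_JUMP_IF_FALSE → pop True; no jump
LOAD_FAST_LOAD_FAST x,c → push 0,31
BINARY_OP + → 0 + 31 = 31
STORE_FAST x → x=31
LOAD_FAST x → push 31
LOAD_CONST → push 11
BINARY_OP * → 31 * 11 = 341
STORE_FAST x → x=341
LOAD_FAST i → push 0
LOAD_CONST → push 1
BINARY_OP + → 0 + 1 = 1
STORE_FAST i → i=1
LOAD_FAST i → push 1
LOAD_CONST → push 4
COMPARE_OP bool(<) → 1 vs 4 = True
POP_JUMP_IF_FALSE → pop True; no jump
LOAD_FAST_LOAD_FAST x,c → push 341,31
BINARY_OP + → 341 + 31 = 372
STORE_FAST x → x=372
LOAD_FAST x → push 372
LOAD_CONST → push 11
BINARY_OP * → 372 * 11 = 4092
STORE_FAST x → x=4092
LOAD_FAST i → push 1
LOAD_CONST → push 1
BINARY_OP + → 1 + 1 = 2
STORE_FAST i → i=2
LOAD_FAST i → push 2
LOAD_CONST → push 4
COMPARE_OP bool(<) → 2 vs 4 = True
POP_JUMP_IF_FALSE → pop True; no jump
LOAD_FAST_LOAD_FAST x,c → push 4092,31
BINARY_OP + → 4092 + 31 = 4123
STORE_FAST x → x=4123
LOAD_FAST x → push 4123
LOAD_CONST → push 11
BINARY_OP * → 4123 * 11 = 45353
STORE_FAST x → x=45353
LOAD_FAST i → push 2
LOAD_CONST → push 1
BINARY_OP + → 2 + 1 = 3
STORE_FAST i → i=3
LOAD_FAST i → push 3
LOAD_CONST → push 4
COMPARE_OP bool(<) → 3 vs 4 = True
POP_JUMP_IF_FALSE → pop True; no jump
LOAD_FAST_LOAD_FAST x,c → push 45353,31
BINARY_OP + → 45353 + 31 = 45384
STORE_FAST x → x=45384
LOAD_FAST x → push 45384
LOAD_CONST → push 11
BINARY_OP * → 45384 * 11 = 499224
STORE_FAST x → x=499224
LOAD_FAST i → push 3
LOAD_CONST → push 1
BINARY_OP + → 3 + 1 = 4
STORE_FAST i → i=4
LOAD_FAST i → push 4
LOAD_CONST → push 4
COMPARE_OP bool(<) → 4 vs 4 = False
POP_JUMP_IF_FALSE → pop False; jump
LOAD_FAST x → push 499224
RETURN_VALUE → return 499224.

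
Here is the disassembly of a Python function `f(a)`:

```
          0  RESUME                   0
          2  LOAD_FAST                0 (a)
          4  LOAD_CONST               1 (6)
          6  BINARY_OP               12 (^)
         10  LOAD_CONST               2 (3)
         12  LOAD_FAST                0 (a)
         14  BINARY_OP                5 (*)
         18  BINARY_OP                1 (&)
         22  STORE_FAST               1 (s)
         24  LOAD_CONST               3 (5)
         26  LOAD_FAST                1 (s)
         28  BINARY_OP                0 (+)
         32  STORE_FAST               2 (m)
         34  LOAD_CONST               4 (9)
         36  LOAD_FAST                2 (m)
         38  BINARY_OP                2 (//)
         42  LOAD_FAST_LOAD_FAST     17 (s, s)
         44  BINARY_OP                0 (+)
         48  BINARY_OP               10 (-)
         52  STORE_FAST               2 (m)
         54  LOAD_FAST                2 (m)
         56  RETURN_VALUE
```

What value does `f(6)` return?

LOAD_FAST a → push 6. Stack: [6]
LOAD_CONST → push 6. Stack: [6, 6]
BINARY_OP ^ → 6 ^ 6 = 0. Stack: [0]
LOAD_CONST → push 3. Stack: [0, 3]
LOAD_FAST a → push 6. Stack: [0, 3, 6]
BINARY_OP * → 3 * 6 = 18. Stack: [0, 18]
BINARY_OP & → 0 & 18 = 0. Stack: [0]
STORE_FAST s → s=0. Stack: []
LOAD_CONST → push 5. Stack: [5]
LOAD_FAST s → push 0. Stack: [5, 0]
BINARY_OP + → 5 + 0 = 5. Stack: [5]
STORE_FAST m → m=5. Stack: []
LOAD_CONST → push 9. Stack: [9]
LOAD_FAST m → push 5. Stack: [9, 5]
BINARY_OP // → 9 // 5 = 1. Stack: [1]
LOAD_FAST_LOAD_FAST s,s → push 0,0. Stack: [1, 0, 0]
BINARY_OP + → 0 + 0 = 0. Stack: [1, 0]
BINARY_OP - → 1 - 0 = 1. Stack: [1]
STORE_FAST m → m=1. Stack: []
LOAD_FAST m → push 1. Stack: [1]
RETURN_VALUE → return 1.

1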